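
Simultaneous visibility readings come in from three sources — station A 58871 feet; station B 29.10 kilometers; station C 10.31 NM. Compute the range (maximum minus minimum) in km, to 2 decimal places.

station A: 58871 ft = 17.9439 km.
station C: 10.31 nmi = 19.0941 km.
Spread: 29.1000 − 17.9439 = 11.16 km.

11.16 km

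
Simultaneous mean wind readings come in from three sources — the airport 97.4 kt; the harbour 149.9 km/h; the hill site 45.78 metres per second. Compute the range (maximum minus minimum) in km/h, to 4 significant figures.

the airport: 97.4 kt = 180.3848 km/h.
the hill site: 45.78 m/s = 164.8080 km/h.
Spread: 180.3848 − 149.9000 = 30.48 km/h.

30.48 km/h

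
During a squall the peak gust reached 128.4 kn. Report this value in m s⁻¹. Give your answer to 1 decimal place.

1 kt = 0.514444 m/s, so 128.4 × 0.514444 = 66.1 m/s.

66.1 m/s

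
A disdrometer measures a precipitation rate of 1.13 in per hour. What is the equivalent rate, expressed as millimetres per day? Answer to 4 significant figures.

688.8 mm/day

1.13 in/hour × 25.4 mm/in × 24 hour/day = 688.8 mm/day.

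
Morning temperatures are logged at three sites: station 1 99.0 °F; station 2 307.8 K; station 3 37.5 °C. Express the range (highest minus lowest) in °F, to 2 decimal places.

station 1: 99.0 °F = 37.222 °C.
station 2: 307.8 K = 34.650 °C.
Spread: 37.500 − 34.650 = 2.850 °C = 5.13 °F.

5.13 °F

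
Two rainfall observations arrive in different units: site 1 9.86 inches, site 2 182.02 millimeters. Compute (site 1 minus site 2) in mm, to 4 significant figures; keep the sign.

68.42 mm

site 1: 9.86 in = 250.4440 mm.
Difference: 250.4440 − 182.0200 = 68.42 mm.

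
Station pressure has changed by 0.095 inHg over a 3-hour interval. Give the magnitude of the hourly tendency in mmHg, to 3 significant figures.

0.804 mmHg per hour

0.095 inHg / 3 h × 25.4 mmHg/inHg = 0.804 mmHg/h.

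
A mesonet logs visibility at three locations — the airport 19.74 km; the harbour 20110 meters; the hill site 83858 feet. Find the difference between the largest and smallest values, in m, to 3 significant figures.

the airport: 19.74 km = 19740.00 m.
the hill site: 83858 ft = 25559.92 m.
Spread: 25559.92 − 19740.00 = 5820 m.

5820 m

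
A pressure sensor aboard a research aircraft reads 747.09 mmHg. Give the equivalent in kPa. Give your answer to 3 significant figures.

99.6 kPa

1 mmHg = 0.133322 kPa, so 747.09 × 0.133322 = 99.6 kPa.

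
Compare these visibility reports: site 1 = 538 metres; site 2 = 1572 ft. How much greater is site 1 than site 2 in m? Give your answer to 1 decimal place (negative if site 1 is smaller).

58.9 m

site 2: 1572 ft = 479.146 m.
Difference: 538.000 − 479.146 = 58.9 m.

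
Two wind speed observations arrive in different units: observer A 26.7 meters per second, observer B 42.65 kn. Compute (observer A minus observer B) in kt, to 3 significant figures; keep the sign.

9.25 kt

observer A: 26.7 m/s = 51.9006 kt.
Difference: 51.9006 − 42.6500 = 9.25 kt.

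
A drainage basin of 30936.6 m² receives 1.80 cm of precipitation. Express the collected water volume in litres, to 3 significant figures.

Depth: 1.80 cm × 10 = 18 mm.
1 mm over 1 m² is 1 L, so volume = 18 × 30936.6 = 556858.8 L ≈ 557000 L.

557000 litres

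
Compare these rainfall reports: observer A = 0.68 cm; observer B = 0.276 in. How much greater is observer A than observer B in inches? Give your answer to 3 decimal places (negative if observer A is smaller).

observer A: 0.68 cm = 0.26772 in.
Difference: 0.26772 − 0.27600 = -0.008 in.

-0.008 in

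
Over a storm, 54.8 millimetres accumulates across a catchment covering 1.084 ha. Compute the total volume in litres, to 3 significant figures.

594000 litres

Area: 1.084 ha = 10840 m².
1 mm over 1 m² is 1 L, so volume = 54.8 × 10840 = 594032 L ≈ 594000 L.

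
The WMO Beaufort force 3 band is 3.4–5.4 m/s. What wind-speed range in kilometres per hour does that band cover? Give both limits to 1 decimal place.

3.4–5.4 m/s × 3.6 = 12.2–19.4 km/h.

12.2 to 19.4 km/h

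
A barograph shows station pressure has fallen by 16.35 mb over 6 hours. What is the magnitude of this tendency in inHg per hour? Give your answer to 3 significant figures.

0.0805 inHg per hour

16.35 mb / 6 h × 0.02953 inHg/mb = 0.0805 inHg/h.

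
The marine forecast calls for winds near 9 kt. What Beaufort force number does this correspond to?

Beaufort force 3

9 kt lies in the Beaufort 3 band (gentle breeze, 7–10 kt).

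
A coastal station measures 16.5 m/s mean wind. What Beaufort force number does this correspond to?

16.5 m/s lies in the Beaufort 7 band (near gale, 13.9–17.1 m/s).

Beaufort force 7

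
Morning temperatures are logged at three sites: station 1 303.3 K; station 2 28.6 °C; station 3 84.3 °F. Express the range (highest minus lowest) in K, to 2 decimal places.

station 1: 303.3 K = 30.150 °C.
station 3: 84.3 °F = 29.056 °C.
Spread: 30.150 − 28.600 = 1.550 °C.

1.55 K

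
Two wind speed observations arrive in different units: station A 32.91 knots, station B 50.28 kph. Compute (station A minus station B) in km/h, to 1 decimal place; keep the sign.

10.7 km/h

station A: 32.91 kt = 60.949 km/h.
Difference: 60.949 − 50.280 = 10.7 km/h.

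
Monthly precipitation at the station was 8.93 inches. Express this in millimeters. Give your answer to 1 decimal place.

226.8 mm

1 in = 25.4 mm, so 8.93 × 25.4 = 226.8 mm.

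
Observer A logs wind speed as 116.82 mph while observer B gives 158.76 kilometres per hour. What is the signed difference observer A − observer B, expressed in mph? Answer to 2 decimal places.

observer B: 158.76 km/h = 98.6489 mph.
Difference: 116.8200 − 98.6489 = 18.17 mph.

18.17 mph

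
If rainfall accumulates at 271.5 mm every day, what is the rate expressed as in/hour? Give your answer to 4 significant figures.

0.4454 in/hour

271.5 mm/day × 0.0393701 in/mm × 0.0416667 day/hour = 0.4454 in/hour.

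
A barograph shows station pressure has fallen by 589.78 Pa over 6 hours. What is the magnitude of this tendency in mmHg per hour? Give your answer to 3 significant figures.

589.78 Pa / 6 h × 0.00750062 mmHg/Pa = 0.737 mmHg/h.

0.737 mmHg per hour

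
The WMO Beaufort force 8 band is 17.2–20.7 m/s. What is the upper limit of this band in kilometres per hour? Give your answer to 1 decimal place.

74.5 km/h

17.2–20.7 m/s × 3.6 = 61.9–74.5 km/h.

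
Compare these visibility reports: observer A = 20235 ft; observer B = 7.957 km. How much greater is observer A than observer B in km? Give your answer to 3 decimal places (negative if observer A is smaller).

-1.789 km

observer A: 20235 ft = 6.16763 km.
Difference: 6.16763 − 7.95700 = -1.789 km.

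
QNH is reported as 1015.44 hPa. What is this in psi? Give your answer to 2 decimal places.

14.73 psi

1 hPa = 0.0145038 psi, so 1015.44 × 0.0145038 = 14.73 psi.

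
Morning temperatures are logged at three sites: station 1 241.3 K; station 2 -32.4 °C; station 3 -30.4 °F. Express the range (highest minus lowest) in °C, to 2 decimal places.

station 1: 241.3 K = -31.850 °C.
station 3: -30.4 °F = -34.667 °C.
Spread: (-31.850) − (-34.667) = 2.817 °C.

2.82 °C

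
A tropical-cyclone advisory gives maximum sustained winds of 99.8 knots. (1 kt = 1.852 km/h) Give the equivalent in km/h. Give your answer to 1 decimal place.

1 kt = 1.852 km/h, so 99.8 × 1.852 = 184.8 km/h.

184.8 km/h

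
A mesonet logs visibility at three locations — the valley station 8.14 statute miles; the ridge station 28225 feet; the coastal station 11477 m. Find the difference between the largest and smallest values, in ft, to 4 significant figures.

14750 ft

the valley station: 8.14 SM = 42979.20 ft.
the coastal station: 11477 m = 37654.20 ft.
Spread: 42979.20 − 28225.00 = 14750 ft.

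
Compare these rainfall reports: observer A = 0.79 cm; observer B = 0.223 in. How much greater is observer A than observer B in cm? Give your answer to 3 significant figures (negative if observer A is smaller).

0.224 cm

observer B: 0.223 in = 0.56642 cm.
Difference: 0.79000 − 0.56642 = 0.224 cm.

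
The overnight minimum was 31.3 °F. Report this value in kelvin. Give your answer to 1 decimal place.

First to °C: -0.39 °C.
Then to K: 272.8 K.

272.8 K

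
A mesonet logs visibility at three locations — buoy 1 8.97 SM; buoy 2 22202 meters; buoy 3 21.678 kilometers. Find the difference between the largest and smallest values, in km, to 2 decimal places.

7.77 km

buoy 1: 8.97 SM = 14.4358 km.
buoy 2: 22202 m = 22.2020 km.
Spread: 22.2020 − 14.4358 = 7.77 km.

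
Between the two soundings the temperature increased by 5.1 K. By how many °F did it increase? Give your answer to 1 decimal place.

A change of 1 °C equals a change of 1.8 °F: Δ°F = 5.1 × 1.8 = 9.2 °F.

9.2 °F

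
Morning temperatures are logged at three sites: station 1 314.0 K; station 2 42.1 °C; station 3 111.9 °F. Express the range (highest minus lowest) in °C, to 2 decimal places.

station 1: 314.0 K = 40.850 °C.
station 3: 111.9 °F = 44.389 °C.
Spread: 44.389 − 40.850 = 3.539 °C.

3.54 °C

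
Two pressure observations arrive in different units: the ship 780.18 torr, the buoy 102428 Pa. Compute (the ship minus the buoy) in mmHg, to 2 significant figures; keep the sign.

12 mmHg

the buoy: 102428 Pa = 768.27 mmHg.
Difference: 780.18 − 768.27 = 12 mmHg.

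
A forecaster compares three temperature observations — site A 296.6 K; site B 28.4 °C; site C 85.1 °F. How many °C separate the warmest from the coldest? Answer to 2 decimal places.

6.05 °C

site A: 296.6 K = 23.450 °C.
site C: 85.1 °F = 29.500 °C.
Spread: 29.500 − 23.450 = 6.050 °C.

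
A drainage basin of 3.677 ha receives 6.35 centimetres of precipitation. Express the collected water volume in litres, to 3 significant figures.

2330000 litres

Depth: 6.35 cm × 10 = 63.5 mm.
Area: 3.677 ha = 36770 m².
1 mm over 1 m² is 1 L, so volume = 63.5 × 36770 = 2334895 L ≈ 2330000 L.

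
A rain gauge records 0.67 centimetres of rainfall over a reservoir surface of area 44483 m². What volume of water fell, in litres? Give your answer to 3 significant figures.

298000 litres

Depth: 0.67 cm × 10 = 6.7 mm.
1 mm over 1 m² is 1 L, so volume = 6.7 × 44483 = 298036.1 L ≈ 298000 L.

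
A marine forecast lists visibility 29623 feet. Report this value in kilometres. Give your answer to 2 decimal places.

1 ft = 0.0003048 km, so 29623 × 0.0003048 = 9.03 km.

9.03 km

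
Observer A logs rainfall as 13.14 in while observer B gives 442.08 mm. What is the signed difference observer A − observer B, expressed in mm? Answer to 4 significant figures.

-108.3 mm

observer A: 13.14 in = 333.756 mm.
Difference: 333.756 − 442.080 = -108.3 mm.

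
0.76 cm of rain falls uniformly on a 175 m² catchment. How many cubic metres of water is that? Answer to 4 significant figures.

1.330 cubic metres

Depth: 0.76 cm × 10 = 7.6 mm.
1 mm over 1 m² is 1 L, so volume = 7.6 × 175 = 1330 L = 1.330 m³.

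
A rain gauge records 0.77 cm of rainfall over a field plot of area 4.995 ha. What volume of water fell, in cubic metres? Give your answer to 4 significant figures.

Depth: 0.77 cm × 10 = 7.7 mm.
Area: 4.995 ha = 49950 m².
1 mm over 1 m² is 1 L, so volume = 7.7 × 49950 = 384615 L = 384.6 m³.

384.6 cubic metres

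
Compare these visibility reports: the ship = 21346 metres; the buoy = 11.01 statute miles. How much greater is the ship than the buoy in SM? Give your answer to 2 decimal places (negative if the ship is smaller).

the ship: 21346 m = 13.2638 SM.
Difference: 13.2638 − 11.0100 = 2.25 SM.

2.25 SM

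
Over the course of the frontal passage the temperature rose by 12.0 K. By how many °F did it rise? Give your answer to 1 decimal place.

21.6 °F

For a temperature change the 32° offset cancels: Δ°F = 12.0 × 1.8 = 21.6 °F.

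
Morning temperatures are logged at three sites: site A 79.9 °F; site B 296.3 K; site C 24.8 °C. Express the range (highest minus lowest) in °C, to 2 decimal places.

3.46 °C

site A: 79.9 °F = 26.611 °C.
site B: 296.3 K = 23.150 °C.
Spread: 26.611 − 23.150 = 3.461 °C.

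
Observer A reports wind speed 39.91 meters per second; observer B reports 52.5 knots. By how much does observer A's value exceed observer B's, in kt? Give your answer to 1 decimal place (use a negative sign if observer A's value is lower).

25.1 kt

observer A: 39.91 m/s = 77.579 kt.
Difference: 77.579 − 52.500 = 25.1 kt.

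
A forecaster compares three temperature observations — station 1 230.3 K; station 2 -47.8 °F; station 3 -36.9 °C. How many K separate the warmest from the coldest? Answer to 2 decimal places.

station 1: 230.3 K = -42.850 °C.
station 2: -47.8 °F = -44.333 °C.
Spread: (-36.900) − (-44.333) = 7.433 °C.

7.43 K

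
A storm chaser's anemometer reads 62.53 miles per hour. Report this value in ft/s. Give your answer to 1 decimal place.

1 mph = 1.46667 ft/s, so 62.53 × 1.46667 = 91.7 ft/s.

91.7 ft/s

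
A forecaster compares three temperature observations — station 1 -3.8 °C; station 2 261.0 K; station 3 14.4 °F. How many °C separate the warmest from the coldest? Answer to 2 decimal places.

8.35 °C

station 2: 261.0 K = -12.150 °C.
station 3: 14.4 °F = -9.778 °C.
Spread: (-3.800) − (-12.150) = 8.350 °C.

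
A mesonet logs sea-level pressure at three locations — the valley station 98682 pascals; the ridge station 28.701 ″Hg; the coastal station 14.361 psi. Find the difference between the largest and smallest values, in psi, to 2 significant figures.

0.26 psi

the valley station: 98682 Pa = 14.3126 psi.
the ridge station: 28.701 inHg = 14.0966 psi.
Spread: 14.3610 − 14.0966 = 0.26 psi.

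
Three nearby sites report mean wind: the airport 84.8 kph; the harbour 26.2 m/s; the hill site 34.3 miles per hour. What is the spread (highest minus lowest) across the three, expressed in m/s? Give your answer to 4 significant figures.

the airport: 84.8 km/h = 23.5556 m/s.
the hill site: 34.3 mph = 15.3335 m/s.
Spread: 26.2000 − 15.3335 = 10.87 m/s.

10.87 m/s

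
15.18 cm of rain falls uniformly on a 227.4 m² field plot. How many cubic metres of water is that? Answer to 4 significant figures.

34.52 cubic metres

Depth: 15.18 cm × 10 = 151.8 mm.
1 mm over 1 m² is 1 L, so volume = 151.8 × 227.4 = 34519.32 L = 34.52 m³.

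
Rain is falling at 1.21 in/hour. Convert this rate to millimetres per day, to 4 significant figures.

737.6 mm/day

1.21 in/hour × 25.4 mm/in × 24 hour/day = 737.6 mm/day.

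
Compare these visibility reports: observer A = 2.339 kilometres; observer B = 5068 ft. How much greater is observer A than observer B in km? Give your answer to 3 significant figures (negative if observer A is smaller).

observer B: 5068 ft = 1.54473 km.
Difference: 2.33900 − 1.54473 = 0.794 km.

0.794 km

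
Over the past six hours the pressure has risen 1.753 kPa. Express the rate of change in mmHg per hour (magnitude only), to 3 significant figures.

2.19 mmHg per hour

1.753 kPa / 6 h × 7.50062 mmHg/kPa = 2.19 mmHg/h.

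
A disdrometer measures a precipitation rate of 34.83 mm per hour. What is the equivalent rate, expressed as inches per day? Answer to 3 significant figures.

34.83 mm/hour × 0.0393701 in/mm × 24 hour/day = 32.9 in/day.

32.9 in/day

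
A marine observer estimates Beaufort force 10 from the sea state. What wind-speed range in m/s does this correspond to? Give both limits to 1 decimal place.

24.5 to 28.4 m/s

Beaufort 10 (storm) spans 24.5–28.4 m/s.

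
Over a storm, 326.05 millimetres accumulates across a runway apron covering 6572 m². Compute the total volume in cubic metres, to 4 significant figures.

1 mm over 1 m² is 1 L, so volume = 326.05 × 6572 = 2142800.6 L = 2143 m³.

2143 cubic metres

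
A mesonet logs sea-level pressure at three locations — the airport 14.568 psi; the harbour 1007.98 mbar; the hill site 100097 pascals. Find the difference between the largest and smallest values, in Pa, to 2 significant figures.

the airport: 14.568 psi = 100442.82 Pa.
the harbour: 1007.98 mb = 100798.00 Pa.
Spread: 100798.00 − 100097.00 = 700 Pa.

700 Pa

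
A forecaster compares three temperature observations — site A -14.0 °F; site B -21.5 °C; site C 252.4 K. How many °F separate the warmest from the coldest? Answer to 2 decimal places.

8.65 °F

site A: -14.0 °F = -25.556 °C.
site C: 252.4 K = -20.750 °C.
Spread: (-20.750) − (-25.556) = 4.806 °C = 8.65 °F.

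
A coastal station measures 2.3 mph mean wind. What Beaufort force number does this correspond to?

Beaufort force 1

2.3 mph = 1.0 m/s, which is Beaufort 1 (light air, 0.3–1.5 m/s).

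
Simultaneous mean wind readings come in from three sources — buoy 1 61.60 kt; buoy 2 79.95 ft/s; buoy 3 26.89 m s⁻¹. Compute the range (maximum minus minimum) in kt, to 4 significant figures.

14.23 kt

buoy 2: 79.95 ft/s = 47.3691 kt.
buoy 3: 26.89 m/s = 52.2700 kt.
Spread: 61.6000 − 47.3691 = 14.23 kt.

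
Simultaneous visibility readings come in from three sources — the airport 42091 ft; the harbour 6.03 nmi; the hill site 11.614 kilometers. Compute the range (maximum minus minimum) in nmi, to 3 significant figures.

0.897 nmi

the airport: 42091 ft = 6.92729 nmi.
the hill site: 11.614 km = 6.27106 nmi.
Spread: 6.92729 − 6.03000 = 0.897 nmi.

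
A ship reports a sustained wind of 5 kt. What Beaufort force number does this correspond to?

Beaufort force 2

5 kt lies in the Beaufort 2 band (light breeze, 4–6 kt).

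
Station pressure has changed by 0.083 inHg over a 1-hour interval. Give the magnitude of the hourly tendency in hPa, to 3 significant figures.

2.81 hPa per hour

0.083 inHg / 1 h × 33.8639 hPa/inHg = 2.81 hPa/h.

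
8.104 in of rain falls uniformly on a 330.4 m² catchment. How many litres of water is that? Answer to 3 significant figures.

68000 litres

Depth: 8.104 in × 25.4 = 205.8416 mm.
1 mm over 1 m² is 1 L, so volume = 205.8416 × 330.4 = 68010.065 L ≈ 68000 L.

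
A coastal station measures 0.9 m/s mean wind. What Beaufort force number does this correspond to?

0.9 m/s lies in the Beaufort 1 band (light air, 0.3–1.5 m/s).

Beaufort force 1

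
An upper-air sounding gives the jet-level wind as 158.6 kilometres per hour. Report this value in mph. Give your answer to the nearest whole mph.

99 mph

1 km/h = 0.621371 mph, so 158.6 × 0.621371 = 99 mph.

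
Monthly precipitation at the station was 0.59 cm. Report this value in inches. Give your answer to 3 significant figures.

1 cm = 0.393701 in, so 0.59 × 0.393701 = 0.232 in.

0.232 in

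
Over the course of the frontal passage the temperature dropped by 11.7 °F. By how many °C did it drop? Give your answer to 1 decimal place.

A change of 1 °C equals a change of 1.8 °F: Δ°C = 11.7 × 0.5556 = 6.5 °C.

6.5 °C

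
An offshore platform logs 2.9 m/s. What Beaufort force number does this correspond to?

Beaufort force 2

2.9 m/s lies in the Beaufort 2 band (light breeze, 1.6–3.3 m/s).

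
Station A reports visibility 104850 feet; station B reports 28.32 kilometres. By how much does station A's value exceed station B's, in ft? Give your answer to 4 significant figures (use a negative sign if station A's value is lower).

station B: 28.32 km = 92913.39 ft.
Difference: 104850.00 − 92913.39 = 11940 ft.

11940 ft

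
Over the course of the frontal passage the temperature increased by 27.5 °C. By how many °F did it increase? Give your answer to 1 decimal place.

Converting a difference, only the 9/5 scale factor applies: Δ°F = 27.5 × 1.8 = 49.5 °F.

49.5 °F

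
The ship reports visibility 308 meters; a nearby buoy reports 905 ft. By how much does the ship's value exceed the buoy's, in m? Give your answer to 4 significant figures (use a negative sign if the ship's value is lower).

the buoy: 905 ft = 275.8440 m.
Difference: 308.0000 − 275.8440 = 32.16 m.

32.16 m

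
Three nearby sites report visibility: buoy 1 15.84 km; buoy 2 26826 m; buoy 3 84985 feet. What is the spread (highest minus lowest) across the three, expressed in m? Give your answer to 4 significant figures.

buoy 1: 15.84 km = 15840.00 m.
buoy 3: 84985 ft = 25903.43 m.
Spread: 26826.00 − 15840.00 = 10990 m.

10990 m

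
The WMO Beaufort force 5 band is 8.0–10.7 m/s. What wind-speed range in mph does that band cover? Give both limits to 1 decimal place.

8.0–10.7 m/s × 2.237 = 17.9–23.9 mph.

17.9 to 23.9 mph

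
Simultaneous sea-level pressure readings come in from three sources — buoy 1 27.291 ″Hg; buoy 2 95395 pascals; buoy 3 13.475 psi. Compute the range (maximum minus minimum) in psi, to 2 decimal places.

0.43 psi

buoy 1: 27.291 inHg = 13.4041 psi.
buoy 2: 95395 Pa = 13.8359 psi.
Spread: 13.8359 − 13.4041 = 0.43 psi.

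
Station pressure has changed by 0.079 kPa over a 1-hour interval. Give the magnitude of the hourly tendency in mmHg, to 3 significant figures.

0.079 kPa / 1 h × 7.50062 mmHg/kPa = 0.593 mmHg/h.

0.593 mmHg per hour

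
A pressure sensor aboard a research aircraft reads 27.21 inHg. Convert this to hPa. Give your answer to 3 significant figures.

921 hPa

1 inHg = 33.8639 hPa, so 27.21 × 33.8639 = 921 hPa.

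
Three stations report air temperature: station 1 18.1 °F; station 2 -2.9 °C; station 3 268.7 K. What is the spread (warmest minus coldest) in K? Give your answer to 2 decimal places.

4.82 K

station 1: 18.1 °F = -7.722 °C.
station 3: 268.7 K = -4.450 °C.
Spread: (-2.900) − (-7.722) = 4.822 °C.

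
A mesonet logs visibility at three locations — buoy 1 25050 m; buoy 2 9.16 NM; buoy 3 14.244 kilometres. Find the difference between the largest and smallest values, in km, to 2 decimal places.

10.81 km

buoy 1: 25050 m = 25.0500 km.
buoy 2: 9.16 nmi = 16.9643 km.
Spread: 25.0500 − 14.2440 = 10.81 km.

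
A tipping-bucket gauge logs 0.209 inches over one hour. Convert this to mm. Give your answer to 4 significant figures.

5.309 mm

1 in = 25.4 mm, so 0.209 × 25.4 = 5.309 mm.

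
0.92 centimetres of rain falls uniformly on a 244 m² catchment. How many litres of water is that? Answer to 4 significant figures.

2245 litres

Depth: 0.92 cm × 10 = 9.2 mm.
1 mm over 1 m² is 1 L, so volume = 9.2 × 244 = 2244.8 L ≈ 2245 L.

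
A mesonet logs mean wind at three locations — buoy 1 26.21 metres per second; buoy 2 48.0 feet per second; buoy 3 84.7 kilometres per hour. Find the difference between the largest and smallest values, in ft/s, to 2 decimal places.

buoy 1: 26.21 m/s = 85.9908 ft/s.
buoy 3: 84.7 km/h = 77.1909 ft/s.
Spread: 85.9908 − 48.0000 = 37.99 ft/s.

37.99 ft/s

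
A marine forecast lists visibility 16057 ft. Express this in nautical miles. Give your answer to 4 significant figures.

2.643 nmi

1 ft = 0.000164579 nmi, so 16057 × 0.000164579 = 2.643 nmi.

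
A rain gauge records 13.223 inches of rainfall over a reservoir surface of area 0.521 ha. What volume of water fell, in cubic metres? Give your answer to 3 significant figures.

Depth: 13.223 in × 25.4 = 335.8642 mm.
Area: 0.521 ha = 5210 m².
1 mm over 1 m² is 1 L, so volume = 335.8642 × 5210 = 1749852.5 L = 1750 m³.

1750 cubic metres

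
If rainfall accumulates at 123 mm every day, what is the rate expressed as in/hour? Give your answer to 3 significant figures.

123 mm/day × 0.0393701 in/mm × 0.0416667 day/hour = 0.202 in/hour.

0.202 in/hour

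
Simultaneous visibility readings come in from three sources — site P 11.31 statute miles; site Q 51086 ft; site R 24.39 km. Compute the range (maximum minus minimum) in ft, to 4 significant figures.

site P: 11.31 SM = 59716.80 ft.
site R: 24.39 km = 80019.69 ft.
Spread: 80019.69 − 51086.00 = 28930 ft.

28930 ft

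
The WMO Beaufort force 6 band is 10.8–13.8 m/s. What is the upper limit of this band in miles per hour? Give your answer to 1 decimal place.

30.9 mph

10.8–13.8 m/s × 2.237 = 24.2–30.9 mph.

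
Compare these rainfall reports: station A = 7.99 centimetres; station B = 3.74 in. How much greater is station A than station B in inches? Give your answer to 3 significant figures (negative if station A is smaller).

-0.594 in

station A: 7.99 cm = 3.14567 in.
Difference: 3.14567 − 3.74000 = -0.594 in.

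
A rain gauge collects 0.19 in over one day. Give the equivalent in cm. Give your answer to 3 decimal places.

1 in = 2.54 cm, so 0.19 × 2.54 = 0.483 cm.

0.483 cm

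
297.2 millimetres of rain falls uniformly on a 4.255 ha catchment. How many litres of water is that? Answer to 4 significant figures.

Area: 4.255 ha = 42550 m².
1 mm over 1 m² is 1 L, so volume = 297.2 × 42550 = 12645860 L ≈ 12650000 L.

12650000 litres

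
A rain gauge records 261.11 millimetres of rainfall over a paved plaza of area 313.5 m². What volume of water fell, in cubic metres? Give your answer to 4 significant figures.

1 mm over 1 m² is 1 L, so volume = 261.11 × 313.5 = 81857.985 L = 81.86 m³.

81.86 cubic metres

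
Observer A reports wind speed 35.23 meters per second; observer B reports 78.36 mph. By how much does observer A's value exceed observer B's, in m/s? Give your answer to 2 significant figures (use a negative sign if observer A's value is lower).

0.20 m/s

observer B: 78.36 mph = 35.0301 m/s.
Difference: 35.2300 − 35.0301 = 0.20 m/s.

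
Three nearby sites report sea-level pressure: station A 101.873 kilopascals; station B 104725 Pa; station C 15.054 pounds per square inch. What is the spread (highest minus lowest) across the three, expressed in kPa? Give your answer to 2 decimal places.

station B: 104725 Pa = 104.7250 kPa.
station C: 15.054 psi = 103.7937 kPa.
Spread: 104.7250 − 101.8730 = 2.85 kPa.

2.85 kPa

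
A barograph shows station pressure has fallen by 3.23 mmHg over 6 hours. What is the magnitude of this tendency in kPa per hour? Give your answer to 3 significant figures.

0.0718 kPa per hour

3.23 mmHg / 6 h × 0.133322 kPa/mmHg = 0.0718 kPa/h.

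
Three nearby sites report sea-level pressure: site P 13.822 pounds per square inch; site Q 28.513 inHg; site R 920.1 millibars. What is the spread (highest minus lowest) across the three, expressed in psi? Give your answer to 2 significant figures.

site Q: 28.513 inHg = 14.0043 psi.
site R: 920.1 mb = 13.3449 psi.
Spread: 14.0043 − 13.3449 = 0.66 psi.

0.66 psi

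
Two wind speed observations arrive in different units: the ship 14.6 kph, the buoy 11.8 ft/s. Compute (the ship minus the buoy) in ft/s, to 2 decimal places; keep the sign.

the ship: 14.6 km/h = 13.3056 ft/s.
Difference: 13.3056 − 11.8000 = 1.51 ft/s.

1.51 ft/s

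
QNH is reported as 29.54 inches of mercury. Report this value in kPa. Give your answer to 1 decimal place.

100.0 kPa

1 inHg = 3.38639 kPa, so 29.54 × 3.38639 = 100.0 kPa.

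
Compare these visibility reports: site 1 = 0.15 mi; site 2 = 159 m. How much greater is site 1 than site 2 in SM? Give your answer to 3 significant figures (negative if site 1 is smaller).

site 2: 159 m = 0.098798 SM.
Difference: 0.150000 − 0.098798 = 0.0512 SM.

0.0512 SM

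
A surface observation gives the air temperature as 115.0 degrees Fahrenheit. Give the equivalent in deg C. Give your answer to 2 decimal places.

46.11 °C

°C = (°F − 32) × 5/9 = (115.0 − 32) / 1.8 = 46.11 °C.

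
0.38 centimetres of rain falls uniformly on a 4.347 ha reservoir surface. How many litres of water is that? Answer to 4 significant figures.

Depth: 0.38 cm × 10 = 3.8 mm.
Area: 4.347 ha = 43470 m².
1 mm over 1 m² is 1 L, so volume = 3.8 × 43470 = 165186 L ≈ 165200 L.

165200 litres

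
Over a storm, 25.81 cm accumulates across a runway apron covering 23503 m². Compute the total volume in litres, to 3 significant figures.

Depth: 25.81 cm × 10 = 258.1 mm.
1 mm over 1 m² is 1 L, so volume = 258.1 × 23503 = 6066124.3 L ≈ 6070000 L.

6070000 litres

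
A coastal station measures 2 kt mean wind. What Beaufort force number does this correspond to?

Beaufort force 1

2 kt lies in the Beaufort 1 band (light air, 1–3 kt).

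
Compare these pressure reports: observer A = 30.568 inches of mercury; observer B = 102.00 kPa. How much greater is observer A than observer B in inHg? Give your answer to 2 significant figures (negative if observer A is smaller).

observer B: 102.00 kPa = 30.1206 inHg.
Difference: 30.5680 − 30.1206 = 0.45 inHg.

0.45 inHg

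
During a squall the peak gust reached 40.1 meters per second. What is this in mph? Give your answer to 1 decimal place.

89.7 mph

1 m/s = 2.23694 mph, so 40.1 × 2.23694 = 89.7 mph.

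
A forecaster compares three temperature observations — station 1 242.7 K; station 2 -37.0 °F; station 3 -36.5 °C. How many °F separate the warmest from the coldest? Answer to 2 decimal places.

14.19 °F

station 1: 242.7 K = -30.450 °C.
station 2: -37.0 °F = -38.333 °C.
Spread: (-30.450) − (-38.333) = 7.883 °C = 14.19 °F.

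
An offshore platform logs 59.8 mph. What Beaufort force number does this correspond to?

Beaufort force 10

59.8 mph = 26.7 m/s, which is Beaufort 10 (storm, 24.5–28.4 m/s).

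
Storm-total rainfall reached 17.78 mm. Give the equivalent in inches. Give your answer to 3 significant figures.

1 mm = 0.0393701 in, so 17.78 × 0.0393701 = 0.700 in.

0.700 in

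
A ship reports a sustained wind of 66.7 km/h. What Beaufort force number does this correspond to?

Beaufort force 8

66.7 km/h = 18.5 m/s, which is Beaufort 8 (gale, 17.2–20.7 m/s).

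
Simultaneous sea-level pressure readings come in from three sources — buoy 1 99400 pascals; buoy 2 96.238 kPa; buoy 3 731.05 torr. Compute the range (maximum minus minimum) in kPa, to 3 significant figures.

buoy 1: 99400 Pa = 99.4000 kPa.
buoy 3: 731.05 mmHg = 97.4653 kPa.
Spread: 99.4000 − 96.2380 = 3.16 kPa.

3.16 kPa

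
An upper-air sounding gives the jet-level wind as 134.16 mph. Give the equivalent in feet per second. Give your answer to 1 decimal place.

196.8 ft/s

1 mph = 1.46667 ft/s, so 134.16 × 1.46667 = 196.8 ft/s.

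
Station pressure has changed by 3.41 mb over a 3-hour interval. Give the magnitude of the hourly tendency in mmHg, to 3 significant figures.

0.853 mmHg per hour

3.41 mb / 3 h × 0.750062 mmHg/mb = 0.853 mmHg/h.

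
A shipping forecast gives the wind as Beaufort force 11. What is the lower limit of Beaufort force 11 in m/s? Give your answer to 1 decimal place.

Beaufort 11 (violent storm) spans 28.5–32.6 m/s.

28.5 m/s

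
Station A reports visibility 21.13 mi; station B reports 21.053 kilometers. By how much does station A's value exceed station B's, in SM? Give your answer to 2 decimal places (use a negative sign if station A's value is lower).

8.05 SM

station B: 21.053 km = 13.0817 SM.
Difference: 21.1300 − 13.0817 = 8.05 SM.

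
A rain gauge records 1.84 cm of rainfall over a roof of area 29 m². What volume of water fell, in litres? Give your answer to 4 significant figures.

Depth: 1.84 cm × 10 = 18.4 mm.
1 mm over 1 m² is 1 L, so volume = 18.4 × 29 = 533.6 L.

533.6 litres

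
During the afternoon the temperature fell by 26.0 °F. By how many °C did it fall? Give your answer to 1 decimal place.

For a temperature change the 32° offset cancels: Δ°C = 26.0 × 0.5556 = 14.4 °C.

14.4 °C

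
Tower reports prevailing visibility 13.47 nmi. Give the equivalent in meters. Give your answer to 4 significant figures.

1 nmi = 1852 m, so 13.47 × 1852 = 24950 m.

24950 m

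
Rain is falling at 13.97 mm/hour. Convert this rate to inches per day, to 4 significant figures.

13.20 in/day

13.97 mm/hour × 0.0393701 in/mm × 24 hour/day = 13.20 in/day.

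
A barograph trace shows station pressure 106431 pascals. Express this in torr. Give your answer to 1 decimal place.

798.3 mmHg

1 Pa = 0.00750062 mmHg, so 106431 × 0.00750062 = 798.3 mmHg.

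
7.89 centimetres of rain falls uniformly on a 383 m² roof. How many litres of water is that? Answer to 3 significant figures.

Depth: 7.89 cm × 10 = 78.9 mm.
1 mm over 1 m² is 1 L, so volume = 78.9 × 383 = 30218.7 L ≈ 30200 L.

30200 litres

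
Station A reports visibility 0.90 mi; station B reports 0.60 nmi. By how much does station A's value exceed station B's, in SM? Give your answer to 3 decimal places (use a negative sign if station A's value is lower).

0.210 SM

station B: 0.60 nmi = 0.69047 SM.
Difference: 0.90000 − 0.69047 = 0.210 SM.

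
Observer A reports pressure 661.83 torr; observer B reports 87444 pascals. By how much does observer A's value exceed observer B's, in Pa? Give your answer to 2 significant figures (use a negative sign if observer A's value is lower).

observer A: 661.83 mmHg = 88236.76 Pa.
Difference: 88236.76 − 87444.00 = 790 Pa.

790 Pa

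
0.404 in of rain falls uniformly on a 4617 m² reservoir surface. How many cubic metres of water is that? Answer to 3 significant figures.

Depth: 0.404 in × 25.4 = 10.2616 mm.
1 mm over 1 m² is 1 L, so volume = 10.2616 × 4617 = 47377.807 L = 47.4 m³.

47.4 cubic metres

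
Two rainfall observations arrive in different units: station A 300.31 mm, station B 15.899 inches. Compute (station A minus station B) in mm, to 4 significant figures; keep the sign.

station B: 15.899 in = 403.835 mm.
Difference: 300.310 − 403.835 = -103.5 mm.

-103.5 mm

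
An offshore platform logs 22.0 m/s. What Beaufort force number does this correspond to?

22.0 m/s lies in the Beaufort 9 band (strong gale, 20.8–24.4 m/s).

Beaufort force 9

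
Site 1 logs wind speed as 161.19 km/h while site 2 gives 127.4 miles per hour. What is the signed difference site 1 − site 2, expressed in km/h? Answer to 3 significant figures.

site 2: 127.4 mph = 205.030 km/h.
Difference: 161.190 − 205.030 = -43.8 km/h.

-43.8 km/h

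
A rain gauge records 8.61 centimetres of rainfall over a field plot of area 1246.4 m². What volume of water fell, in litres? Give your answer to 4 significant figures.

107300 litres

Depth: 8.61 cm × 10 = 86.1 mm.
1 mm over 1 m² is 1 L, so volume = 86.1 × 1246.4 = 107315.04 L ≈ 107300 L.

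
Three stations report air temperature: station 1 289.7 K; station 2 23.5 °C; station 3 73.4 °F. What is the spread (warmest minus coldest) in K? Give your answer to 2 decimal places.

6.95 K

station 1: 289.7 K = 16.550 °C.
station 3: 73.4 °F = 23.000 °C.
Spread: 23.500 − 16.550 = 6.950 °C.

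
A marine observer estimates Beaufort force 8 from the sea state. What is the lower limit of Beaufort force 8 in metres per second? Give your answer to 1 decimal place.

Beaufort 8 (gale) spans 17.2–20.7 m/s.

17.2 m/s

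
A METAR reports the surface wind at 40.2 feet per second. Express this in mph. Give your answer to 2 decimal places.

1 ft/s = 0.681818 mph, so 40.2 × 0.681818 = 27.41 mph.

27.41 mph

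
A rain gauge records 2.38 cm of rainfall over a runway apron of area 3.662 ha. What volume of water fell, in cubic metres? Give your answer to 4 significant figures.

871.6 cubic metres

Depth: 2.38 cm × 10 = 23.8 mm.
Area: 3.662 ha = 36620 m².
1 mm over 1 m² is 1 L, so volume = 23.8 × 36620 = 871556 L = 871.6 m³.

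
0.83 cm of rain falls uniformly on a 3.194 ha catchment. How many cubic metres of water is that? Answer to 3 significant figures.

Depth: 0.83 cm × 10 = 8.3 mm.
Area: 3.194 ha = 31940 m².
1 mm over 1 m² is 1 L, so volume = 8.3 × 31940 = 265102 L = 265 m³.

265 cubic metres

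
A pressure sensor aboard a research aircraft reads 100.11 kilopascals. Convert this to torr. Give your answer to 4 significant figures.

1 kPa = 7.50062 mmHg, so 100.11 × 7.50062 = 750.9 mmHg.

750.9 mmHg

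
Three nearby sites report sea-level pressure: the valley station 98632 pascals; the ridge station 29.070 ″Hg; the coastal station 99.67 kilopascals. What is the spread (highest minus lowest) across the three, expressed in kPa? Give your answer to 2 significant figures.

the valley station: 98632 Pa = 98.632 kPa.
the ridge station: 29.070 inHg = 98.442 kPa.
Spread: 99.670 − 98.442 = 1.2 kPa.

1.2 kPa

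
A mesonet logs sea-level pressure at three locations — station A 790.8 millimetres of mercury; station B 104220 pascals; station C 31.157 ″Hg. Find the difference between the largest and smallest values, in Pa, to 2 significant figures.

1300 Pa

station A: 790.8 mmHg = 105431.34 Pa.
station C: 31.157 inHg = 105509.72 Pa.
Spread: 105509.72 − 104220.00 = 1300 Pa.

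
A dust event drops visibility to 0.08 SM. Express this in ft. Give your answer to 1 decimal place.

422.4 ft

1 SM = 5280 ft, so 0.08 × 5280 = 422.4 ft.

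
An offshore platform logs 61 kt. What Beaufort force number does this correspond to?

61 kt lies in the Beaufort 11 band (violent storm, 56–63 kt).

Beaufort force 11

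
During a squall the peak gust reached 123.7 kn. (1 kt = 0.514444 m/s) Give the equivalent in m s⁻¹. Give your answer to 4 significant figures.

1 kt = 0.514444 m/s, so 123.7 × 0.514444 = 63.64 m/s.

63.64 m/s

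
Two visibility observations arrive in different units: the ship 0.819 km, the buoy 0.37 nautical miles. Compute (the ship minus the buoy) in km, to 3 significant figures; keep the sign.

the buoy: 0.37 nmi = 0.68524 km.
Difference: 0.81900 − 0.68524 = 0.134 km.

0.134 km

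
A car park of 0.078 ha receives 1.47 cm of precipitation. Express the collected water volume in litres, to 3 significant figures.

Depth: 1.47 cm × 10 = 14.7 mm.
Area: 0.078 ha = 780 m².
1 mm over 1 m² is 1 L, so volume = 14.7 × 780 = 11466 L ≈ 11500 L.

11500 litres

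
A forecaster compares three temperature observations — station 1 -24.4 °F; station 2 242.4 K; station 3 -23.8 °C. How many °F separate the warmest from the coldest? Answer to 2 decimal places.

13.56 °F

station 1: -24.4 °F = -31.333 °C.
station 2: 242.4 K = -30.750 °C.
Spread: (-23.800) − (-31.333) = 7.533 °C = 13.56 °F.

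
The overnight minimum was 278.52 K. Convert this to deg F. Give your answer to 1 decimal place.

41.7 °F

First to °C: 5.37 °C.
Then to °F: 41.7 °F.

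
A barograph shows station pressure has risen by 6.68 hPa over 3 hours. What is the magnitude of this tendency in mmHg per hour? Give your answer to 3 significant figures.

6.68 hPa / 3 h × 0.750062 mmHg/hPa = 1.67 mmHg/h.

1.67 mmHg per hour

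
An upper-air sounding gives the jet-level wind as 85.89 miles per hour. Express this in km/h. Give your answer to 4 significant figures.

138.2 km/h

1 mph = 1.60934 km/h, so 85.89 × 1.60934 = 138.2 km/h.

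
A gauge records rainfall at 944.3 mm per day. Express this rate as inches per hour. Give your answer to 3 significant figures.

1.55 in/hour

944.3 mm/day × 0.0393701 in/mm × 0.0416667 day/hour = 1.55 in/hour.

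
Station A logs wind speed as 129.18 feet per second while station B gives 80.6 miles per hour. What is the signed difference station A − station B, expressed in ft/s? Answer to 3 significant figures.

11.0 ft/s

station B: 80.6 mph = 118.213 ft/s.
Difference: 129.180 − 118.213 = 11.0 ft/s.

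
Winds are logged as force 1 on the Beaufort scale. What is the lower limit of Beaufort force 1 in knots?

Beaufort 1 (light air) spans 1–3 knots.

1 kt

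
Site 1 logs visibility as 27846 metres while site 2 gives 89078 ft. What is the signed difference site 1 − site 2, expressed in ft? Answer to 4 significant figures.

2280 ft

site 1: 27846 m = 91358.27 ft.
Difference: 91358.27 − 89078.00 = 2280 ft.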